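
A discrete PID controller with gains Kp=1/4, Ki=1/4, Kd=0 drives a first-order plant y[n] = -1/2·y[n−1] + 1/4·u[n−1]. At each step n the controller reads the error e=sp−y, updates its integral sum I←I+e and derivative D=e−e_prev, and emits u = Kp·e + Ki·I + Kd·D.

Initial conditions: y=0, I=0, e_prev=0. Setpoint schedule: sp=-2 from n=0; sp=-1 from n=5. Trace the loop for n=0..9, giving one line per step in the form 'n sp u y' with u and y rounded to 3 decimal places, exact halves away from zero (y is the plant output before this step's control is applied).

(exact arithmetic carried between steps; '≈' marks a value shown rounded to 6 d.p. or computed from one; I and e_prev carry over from the previous line; the table rounds u and y to 3 d.p., halves away from zero)
n=0: y=0, sp=-2, e=sp−y=-2; I=-2, D=e−e_prev=-2; u=1/4·(-2)+1/4·(-2)+0·(-2)=-1; next y=-1/2·0+1/4·(-1)=-0.25
n=1: y=-0.25, sp=-2, e=sp−y=-1.75; I=-3.75, D=e−e_prev=0.25; u=1/4·(-1.75)+1/4·(-3.75)+0·0.25=-1.375; next y=-1/2·(-0.25)+1/4·(-1.375)=-0.21875
n=2: y=-0.21875, sp=-2, e=sp−y=-1.78125; I=-5.53125, D=e−e_prev=-0.03125; u=1/4·(-1.78125)+1/4·(-5.53125)+0·(-0.03125)=-1.828125; next y=-1/2·(-0.21875)+1/4·(-1.828125)≈-0.347656
n=3: y≈-0.347656, sp=-2, e=sp−y≈-1.652344; I≈-7.183594, D=e−e_prev≈0.128906; u=1/4·(-1.652344)+1/4·(-7.183594)+0·0.128906≈-2.208984; next y=-1/2·(-0.347656)+1/4·(-2.208984)≈-0.378418
n=4: y≈-0.378418, sp=-2, e=sp−y≈-1.621582; I≈-8.805176, D=e−e_prev≈0.030762; u=1/4·(-1.621582)+1/4·(-8.805176)+0·0.030762≈-2.606689; next y=-1/2·(-0.378418)+1/4·(-2.606689)≈-0.462463
n=5: y≈-0.462463, sp=-1, e=sp−y≈-0.537537; I≈-9.342712, D=e−e_prev≈1.084045; u=1/4·(-0.537537)+1/4·(-9.342712)+0·1.084045≈-2.470062; next y=-1/2·(-0.462463)+1/4·(-2.470062)≈-0.386284
n=6: y≈-0.386284, sp=-1, e=sp−y≈-0.613716; I≈-9.956429, D=e−e_prev≈-0.076180; u=1/4·(-0.613716)+1/4·(-9.956429)+0·(-0.076180)≈-2.642536; next y=-1/2·(-0.386284)+1/4·(-2.642536)≈-0.467492
n=7: y≈-0.467492, sp=-1, e=sp−y≈-0.532508; I≈-10.488936, D=e−e_prev≈0.081208; u=1/4·(-0.532508)+1/4·(-10.488936)+0·0.081208≈-2.755361; next y=-1/2·(-0.467492)+1/4·(-2.755361)≈-0.455094
n=8: y≈-0.455094, sp=-1, e=sp−y≈-0.544906; I≈-11.033842, D=e−e_prev≈-0.012398; u=1/4·(-0.544906)+1/4·(-11.033842)+0·(-0.012398)≈-2.894687; next y=-1/2·(-0.455094)+1/4·(-2.894687)≈-0.496125
n=9: y≈-0.496125, sp=-1, e=sp−y≈-0.503875; I≈-11.537718, D=e−e_prev≈0.041030; u=1/4·(-0.503875)+1/4·(-11.537718)+0·0.041030≈-3.010398; next y=-1/2·(-0.496125)+1/4·(-3.010398)≈-0.504537

0 -2 -1.000 0.000
1 -2 -1.375 -0.250
2 -2 -1.828 -0.219
3 -2 -2.209 -0.348
4 -2 -2.607 -0.378
5 -1 -2.470 -0.462
6 -1 -2.643 -0.386
7 -1 -2.755 -0.467
8 -1 -2.895 -0.455
9 -1 -3.010 -0.496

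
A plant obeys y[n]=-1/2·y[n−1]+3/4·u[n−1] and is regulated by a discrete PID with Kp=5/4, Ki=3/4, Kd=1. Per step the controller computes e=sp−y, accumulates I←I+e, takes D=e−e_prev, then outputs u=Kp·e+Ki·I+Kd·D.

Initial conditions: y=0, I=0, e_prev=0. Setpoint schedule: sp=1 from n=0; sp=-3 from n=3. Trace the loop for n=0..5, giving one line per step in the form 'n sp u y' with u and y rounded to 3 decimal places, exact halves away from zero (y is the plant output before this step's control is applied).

(exact arithmetic carried between steps; '≈' marks a value shown rounded to 6 d.p. or computed from one; I and e_prev carry over from the previous line; the table rounds u and y to 3 d.p., halves away from zero)
n=0: y=0, sp=1, e=sp−y=1; I=1, D=e−e_prev=1; u=5/4·1+3/4·1+1·1=3; next y=-1/2·0+3/4·3=2.25
n=1: y=2.25, sp=1, e=sp−y=-1.25; I=-0.25, D=e−e_prev=-2.25; u=5/4·(-1.25)+3/4·(-0.25)+1·(-2.25)=-4; next y=-1/2·2.25+3/4·(-4)=-4.125
n=2: y=-4.125, sp=1, e=sp−y=5.125; I=4.875, D=e−e_prev=6.375; u=5/4·5.125+3/4·4.875+1·6.375=16.4375; next y=-1/2·(-4.125)+3/4·16.4375=14.390625
n=3: y=14.390625, sp=-3, e=sp−y=-17.390625; I=-12.515625, D=e−e_prev=-22.515625; u=5/4·(-17.390625)+3/4·(-12.515625)+1·(-22.515625)=-53.640625; next y=-1/2·14.390625+3/4·(-53.640625)≈-47.425781
n=4: y≈-47.425781, sp=-3, e=sp−y≈44.425781; I≈31.910156, D=e−e_prev≈61.816406; u=5/4·44.425781+3/4·31.910156+1·61.816406≈141.28125; next y=-1/2·(-47.425781)+3/4·141.28125≈129.673828
n=5: y≈129.673828, sp=-3, e=sp−y≈-132.673828; I≈-100.763672, D=e−e_prev≈-177.099609; u=5/4·(-132.673828)+3/4·(-100.763672)+1·(-177.099609)≈-418.514648; next y=-1/2·129.673828+3/4·(-418.514648)≈-378.722900

0 1 3.000 0.000
1 1 -4.000 2.250
2 1 16.438 -4.125
3 -3 -53.641 14.391
4 -3 141.281 -47.426
5 -3 -418.515 129.674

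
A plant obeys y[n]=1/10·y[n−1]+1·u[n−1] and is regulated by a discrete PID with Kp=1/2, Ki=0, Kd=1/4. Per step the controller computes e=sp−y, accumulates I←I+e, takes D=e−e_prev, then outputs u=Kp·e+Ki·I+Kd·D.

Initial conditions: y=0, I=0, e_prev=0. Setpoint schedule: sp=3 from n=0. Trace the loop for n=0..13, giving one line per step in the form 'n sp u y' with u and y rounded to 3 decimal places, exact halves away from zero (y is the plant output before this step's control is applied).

(exact arithmetic carried between steps; '≈' marks a value shown rounded to 6 d.p. or computed from one; I and e_prev carry over from the previous line; the table rounds u and y to 3 d.p., halves away from zero)
n=0: y=0, sp=3, e=sp−y=3; I=3, D=e−e_prev=3; u=1/2·3+0·3+1/4·3=2.25; next y=1/10·0+1·2.25=2.25
n=1: y=2.25, sp=3, e=sp−y=0.75; I=3.75, D=e−e_prev=-2.25; u=1/2·0.75+0·3.75+1/4·(-2.25)=-0.1875; next y=1/10·2.25+1·(-0.1875)=0.0375
n=2: y=0.0375, sp=3, e=sp−y=2.9625; I=6.7125, D=e−e_prev=2.2125; u=1/2·2.9625+0·6.7125+1/4·2.2125=2.034375; next y=1/10·0.0375+1·2.034375=2.038125
n=3: y=2.038125, sp=3, e=sp−y=0.961875; I=7.674375, D=e−e_prev=-2.000625; u=1/2·0.961875+0·7.674375+1/4·(-2.000625)≈-0.019219; next y=1/10·2.038125+1·(-0.019219)≈0.184594
n=4: y≈0.184594, sp=3, e=sp−y≈2.815406; I≈10.489781, D=e−e_prev≈1.853531; u=1/2·2.815406+0·10.489781+1/4·1.853531≈1.871086; next y=1/10·0.184594+1·1.871086≈1.889545
n=5: y≈1.889545, sp=3, e=sp−y≈1.110455; I≈11.600236, D=e−e_prev≈-1.704952; u=1/2·1.110455+0·11.600236+1/4·(-1.704952)≈0.128989; next y=1/10·1.889545+1·0.128989≈0.317944
n=6: y≈0.317944, sp=3, e=sp−y≈2.682056; I≈14.282292, D=e−e_prev≈1.571601; u=1/2·2.682056+0·14.282292+1/4·1.571601≈1.733928; next y=1/10·0.317944+1·1.733928≈1.765723
n=7: y≈1.765723, sp=3, e=sp−y≈1.234277; I≈15.516569, D=e−e_prev≈-1.447779; u=1/2·1.234277+0·15.516569+1/4·(-1.447779)≈0.255194; next y=1/10·1.765723+1·0.255194≈0.431766
n=8: y≈0.431766, sp=3, e=sp−y≈2.568234; I≈18.084803, D=e−e_prev≈1.333957; u=1/2·2.568234+0·18.084803+1/4·1.333957≈1.617606; next y=1/10·0.431766+1·1.617606≈1.660783
n=9: y≈1.660783, sp=3, e=sp−y≈1.339217; I≈19.424020, D=e−e_prev≈-1.229016; u=1/2·1.339217+0·19.424020+1/4·(-1.229016)≈0.362355; next y=1/10·1.660783+1·0.362355≈0.528433
n=10: y≈0.528433, sp=3, e=sp−y≈2.471567; I≈21.895588, D=e−e_prev≈1.132350; u=1/2·2.471567+0·21.895588+1/4·1.132350≈1.518871; next y=1/10·0.528433+1·1.518871≈1.571714
n=11: y≈1.571714, sp=3, e=sp−y≈1.428286; I≈23.323873, D=e−e_prev≈-1.043281; u=1/2·1.428286+0·23.323873+1/4·(-1.043281)≈0.453322; next y=1/10·1.571714+1·0.453322≈0.610494
n=12: y≈0.610494, sp=3, e=sp−y≈2.389506; I≈25.713379, D=e−e_prev≈0.961220; u=1/2·2.389506+0·25.713379+1/4·0.961220≈1.435058; next y=1/10·0.610494+1·1.435058≈1.496108
n=13: y≈1.496108, sp=3, e=sp−y≈1.503892; I≈27.217272, D=e−e_prev≈-0.885614; u=1/2·1.503892+0·27.217272+1/4·(-0.885614)≈0.530543; next y=1/10·1.496108+1·0.530543≈0.680154

0 3 2.250 0.000
1 3 -0.188 2.250
2 3 2.034 0.038
3 3 -0.019 2.038
4 3 1.871 0.185
5 3 0.129 1.890
6 3 1.734 0.318
7 3 0.255 1.766
8 3 1.618 0.432
9 3 0.362 1.661
10 3 1.519 0.528
11 3 0.453 1.572
12 3 1.435 0.610
13 3 0.531 1.496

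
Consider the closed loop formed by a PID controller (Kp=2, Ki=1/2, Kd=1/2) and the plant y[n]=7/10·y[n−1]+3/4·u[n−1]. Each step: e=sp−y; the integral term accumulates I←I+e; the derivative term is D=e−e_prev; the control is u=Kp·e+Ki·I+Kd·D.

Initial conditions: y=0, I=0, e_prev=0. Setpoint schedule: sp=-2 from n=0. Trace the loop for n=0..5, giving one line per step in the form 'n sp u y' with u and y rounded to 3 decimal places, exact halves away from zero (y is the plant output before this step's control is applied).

0 -2 -6.000 0.000
1 -2 7.500 -4.500
2 -2 -14.425 2.475
3 -2 21.509 -9.086
4 -2 -37.301 9.771
5 -2 58.964 -21.136

(exact arithmetic carried between steps; '≈' marks a value shown rounded to 6 d.p. or computed from one; I and e_prev carry over from the previous line; the table rounds u and y to 3 d.p., halves away from zero)
n=0: y=0, sp=-2, e=sp−y=-2; I=-2, D=e−e_prev=-2; u=2·(-2)+1/2·(-2)+1/2·(-2)=-6; next y=7/10·0+3/4·(-6)=-4.5
n=1: y=-4.5, sp=-2, e=sp−y=2.5; I=0.5, D=e−e_prev=4.5; u=2·2.5+1/2·0.5+1/2·4.5=7.5; next y=7/10·(-4.5)+3/4·7.5=2.475
n=2: y=2.475, sp=-2, e=sp−y=-4.475; I=-3.975, D=e−e_prev=-6.975; u=2·(-4.475)+1/2·(-3.975)+1/2·(-6.975)=-14.425; next y=7/10·2.475+3/4·(-14.425)=-9.08625
n=3: y=-9.08625, sp=-2, e=sp−y=7.08625; I=3.11125, D=e−e_prev=11.56125; u=2·7.08625+1/2·3.11125+1/2·11.56125=21.50875; next y=7/10·(-9.08625)+3/4·21.50875≈9.771188
n=4: y≈9.771188, sp=-2, e=sp−y≈-11.771188; I≈-8.659938, D=e−e_prev≈-18.857438; u=2·(-11.771188)+1/2·(-8.659938)+1/2·(-18.857438)≈-37.301063; next y=7/10·9.771188+3/4·(-37.301063)≈-21.135966
n=5: y≈-21.135966, sp=-2, e=sp−y≈19.135966; I≈10.476028, D=e−e_prev≈30.907153; u=2·19.135966+1/2·10.476028+1/2·30.907153≈58.963522; next y=7/10·(-21.135966)+3/4·58.963522≈29.427465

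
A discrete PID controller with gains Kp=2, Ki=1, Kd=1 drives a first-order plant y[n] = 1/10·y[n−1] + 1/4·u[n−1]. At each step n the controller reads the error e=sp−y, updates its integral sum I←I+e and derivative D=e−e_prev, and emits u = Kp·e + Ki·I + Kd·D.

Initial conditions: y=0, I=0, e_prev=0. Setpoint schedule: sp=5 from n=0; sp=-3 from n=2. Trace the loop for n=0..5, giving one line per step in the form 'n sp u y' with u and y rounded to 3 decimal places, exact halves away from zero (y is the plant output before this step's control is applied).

(exact arithmetic carried between steps; '≈' marks a value shown rounded to 6 d.p. or computed from one; I and e_prev carry over from the previous line; the table rounds u and y to 3 d.p., halves away from zero)
n=0: y=0, sp=5, e=sp−y=5; I=5, D=e−e_prev=5; u=2·5+1·5+1·5=20; next y=1/10·0+1/4·20=5
n=1: y=5, sp=5, e=sp−y=0; I=5, D=e−e_prev=-5; u=2·0+1·5+1·(-5)=0; next y=1/10·5+1/4·0=0.5
n=2: y=0.5, sp=-3, e=sp−y=-3.5; I=1.5, D=e−e_prev=-3.5; u=2·(-3.5)+1·1.5+1·(-3.5)=-9; next y=1/10·0.5+1/4·(-9)=-2.2
n=3: y=-2.2, sp=-3, e=sp−y=-0.8; I=0.7, D=e−e_prev=2.7; u=2·(-0.8)+1·0.7+1·2.7=1.8; next y=1/10·(-2.2)+1/4·1.8=0.23
n=4: y=0.23, sp=-3, e=sp−y=-3.23; I=-2.53, D=e−e_prev=-2.43; u=2·(-3.23)+1·(-2.53)+1·(-2.43)=-11.42; next y=1/10·0.23+1/4·(-11.42)=-2.832
n=5: y=-2.832, sp=-3, e=sp−y=-0.168; I=-2.698, D=e−e_prev=3.062; u=2·(-0.168)+1·(-2.698)+1·3.062=0.028; next y=1/10·(-2.832)+1/4·0.028=-0.2762

0 5 20.000 0.000
1 5 0.000 5.000
2 -3 -9.000 0.500
3 -3 1.800 -2.200
4 -3 -11.420 0.230
5 -3 0.028 -2.832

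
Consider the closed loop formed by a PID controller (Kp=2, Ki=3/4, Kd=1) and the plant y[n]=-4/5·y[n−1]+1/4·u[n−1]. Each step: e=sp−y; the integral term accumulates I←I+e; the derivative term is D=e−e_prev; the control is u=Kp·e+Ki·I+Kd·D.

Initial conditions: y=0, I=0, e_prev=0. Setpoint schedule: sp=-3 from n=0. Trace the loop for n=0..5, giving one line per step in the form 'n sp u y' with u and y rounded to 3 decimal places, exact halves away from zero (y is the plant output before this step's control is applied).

(exact arithmetic carried between steps; '≈' marks a value shown rounded to 6 d.p. or computed from one; I and e_prev carry over from the previous line; the table rounds u and y to 3 d.p., halves away from zero)
n=0: y=0, sp=-3, e=sp−y=-3; I=-3, D=e−e_prev=-3; u=2·(-3)+3/4·(-3)+1·(-3)=-11.25; next y=-4/5·0+1/4·(-11.25)=-2.8125
n=1: y=-2.8125, sp=-3, e=sp−y=-0.1875; I=-3.1875, D=e−e_prev=2.8125; u=2·(-0.1875)+3/4·(-3.1875)+1·2.8125=0.046875; next y=-4/5·(-2.8125)+1/4·0.046875≈2.261719
n=2: y≈2.261719, sp=-3, e=sp−y≈-5.261719; I≈-8.449219, D=e−e_prev≈-5.074219; u=2·(-5.261719)+3/4·(-8.449219)+1·(-5.074219)≈-21.934570; next y=-4/5·2.261719+1/4·(-21.934570)≈-7.293018
n=3: y≈-7.293018, sp=-3, e=sp−y≈4.293018; I≈-4.156201, D=e−e_prev≈9.554736; u=2·4.293018+3/4·(-4.156201)+1·9.554736≈15.023621; next y=-4/5·(-7.293018)+1/4·15.023621≈9.590319
n=4: y≈9.590319, sp=-3, e=sp−y≈-12.590319; I≈-16.746520, D=e−e_prev≈-16.883337; u=2·(-12.590319)+3/4·(-16.746520)+1·(-16.883337)≈-54.623866; next y=-4/5·9.590319+1/4·(-54.623866)≈-21.328222
n=5: y≈-21.328222, sp=-3, e=sp−y≈18.328222; I≈1.581701, D=e−e_prev≈30.918541; u=2·18.328222+3/4·1.581701+1·30.918541≈68.761260; next y=-4/5·(-21.328222)+1/4·68.761260≈34.252893

0 -3 -11.250 0.000
1 -3 0.047 -2.813
2 -3 -21.935 2.262
3 -3 15.024 -7.293
4 -3 -54.624 9.590
5 -3 68.761 -21.328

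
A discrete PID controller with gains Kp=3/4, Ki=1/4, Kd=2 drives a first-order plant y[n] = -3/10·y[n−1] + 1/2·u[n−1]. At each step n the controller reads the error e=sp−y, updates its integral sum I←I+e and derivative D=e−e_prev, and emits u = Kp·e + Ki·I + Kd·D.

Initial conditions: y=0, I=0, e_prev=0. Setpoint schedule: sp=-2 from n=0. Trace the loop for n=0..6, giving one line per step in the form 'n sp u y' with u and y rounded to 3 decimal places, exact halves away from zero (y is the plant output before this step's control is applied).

(exact arithmetic carried between steps; '≈' marks a value shown rounded to 6 d.p. or computed from one; I and e_prev carry over from the previous line; the table rounds u and y to 3 d.p., halves away from zero)
n=0: y=0, sp=-2, e=sp−y=-2; I=-2, D=e−e_prev=-2; u=3/4·(-2)+1/4·(-2)+2·(-2)=-6; next y=-3/10·0+1/2·(-6)=-3
n=1: y=-3, sp=-2, e=sp−y=1; I=-1, D=e−e_prev=3; u=3/4·1+1/4·(-1)+2·3=6.5; next y=-3/10·(-3)+1/2·6.5=4.15
n=2: y=4.15, sp=-2, e=sp−y=-6.15; I=-7.15, D=e−e_prev=-7.15; u=3/4·(-6.15)+1/4·(-7.15)+2·(-7.15)=-20.7; next y=-3/10·4.15+1/2·(-20.7)=-11.595
n=3: y=-11.595, sp=-2, e=sp−y=9.595; I=2.445, D=e−e_prev=15.745; u=3/4·9.595+1/4·2.445+2·15.745=39.2975; next y=-3/10·(-11.595)+1/2·39.2975=23.12725
n=4: y=23.12725, sp=-2, e=sp−y=-25.12725; I=-22.68225, D=e−e_prev=-34.72225; u=3/4·(-25.12725)+1/4·(-22.68225)+2·(-34.72225)=-93.9605; next y=-3/10·23.12725+1/2·(-93.9605)=-53.918425
n=5: y=-53.918425, sp=-2, e=sp−y=51.918425; I=29.236175, D=e−e_prev=77.045675; u=3/4·51.918425+1/4·29.236175+2·77.045675≈200.339213; next y=-3/10·(-53.918425)+1/2·200.339213≈116.345134
n=6: y≈116.345134, sp=-2, e=sp−y≈-118.345134; I≈-89.108959, D=e−e_prev≈-170.263559; u=3/4·(-118.345134)+1/4·(-89.108959)+2·(-170.263559)≈-451.563208; next y=-3/10·116.345134+1/2·(-451.563208)≈-260.685144

0 -2 -6.000 0.000
1 -2 6.500 -3.000
2 -2 -20.700 4.150
3 -2 39.298 -11.595
4 -2 -93.961 23.127
5 -2 200.339 -53.918
6 -2 -451.563 116.345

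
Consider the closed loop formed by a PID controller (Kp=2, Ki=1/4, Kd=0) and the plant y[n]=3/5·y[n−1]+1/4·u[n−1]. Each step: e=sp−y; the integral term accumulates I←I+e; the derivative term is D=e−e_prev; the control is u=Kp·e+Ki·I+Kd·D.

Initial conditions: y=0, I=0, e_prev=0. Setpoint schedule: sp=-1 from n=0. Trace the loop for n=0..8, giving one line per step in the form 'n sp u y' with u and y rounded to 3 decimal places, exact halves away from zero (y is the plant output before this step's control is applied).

(exact arithmetic carried between steps; '≈' marks a value shown rounded to 6 d.p. or computed from one; I and e_prev carry over from the previous line; the table rounds u and y to 3 d.p., halves away from zero)
n=0: y=0, sp=-1, e=sp−y=-1; I=-1, D=e−e_prev=-1; u=2·(-1)+1/4·(-1)+0·(-1)=-2.25; next y=3/5·0+1/4·(-2.25)=-0.5625
n=1: y=-0.5625, sp=-1, e=sp−y=-0.4375; I=-1.4375, D=e−e_prev=0.5625; u=2·(-0.4375)+1/4·(-1.4375)+0·0.5625=-1.234375; next y=3/5·(-0.5625)+1/4·(-1.234375)≈-0.646094
n=2: y≈-0.646094, sp=-1, e=sp−y≈-0.353906; I≈-1.791406, D=e−e_prev≈0.083594; u=2·(-0.353906)+1/4·(-1.791406)+0·0.083594≈-1.155664; next y=3/5·(-0.646094)+1/4·(-1.155664)≈-0.676572
n=3: y≈-0.676572, sp=-1, e=sp−y≈-0.323428; I≈-2.114834, D=e−e_prev≈0.030479; u=2·(-0.323428)+1/4·(-2.114834)+0·0.030479≈-1.175564; next y=3/5·(-0.676572)+1/4·(-1.175564)≈-0.699834
n=4: y≈-0.699834, sp=-1, e=sp−y≈-0.300166; I≈-2.415000, D=e−e_prev≈0.023262; u=2·(-0.300166)+1/4·(-2.415000)+0·0.023262≈-1.204081; next y=3/5·(-0.699834)+1/4·(-1.204081)≈-0.720921
n=5: y≈-0.720921, sp=-1, e=sp−y≈-0.279079; I≈-2.694079, D=e−e_prev≈0.021087; u=2·(-0.279079)+1/4·(-2.694079)+0·0.021087≈-1.231678; next y=3/5·(-0.720921)+1/4·(-1.231678)≈-0.740472
n=6: y≈-0.740472, sp=-1, e=sp−y≈-0.259528; I≈-2.953607, D=e−e_prev≈0.019551; u=2·(-0.259528)+1/4·(-2.953607)+0·0.019551≈-1.257458; next y=3/5·(-0.740472)+1/4·(-1.257458)≈-0.758648
n=7: y≈-0.758648, sp=-1, e=sp−y≈-0.241352; I≈-3.194959, D=e−e_prev≈0.018176; u=2·(-0.241352)+1/4·(-3.194959)+0·0.018176≈-1.281445; next y=3/5·(-0.758648)+1/4·(-1.281445)≈-0.775550
n=8: y≈-0.775550, sp=-1, e=sp−y≈-0.224450; I≈-3.419409, D=e−e_prev≈0.016902; u=2·(-0.224450)+1/4·(-3.419409)+0·0.016902≈-1.303753; next y=3/5·(-0.775550)+1/4·(-1.303753)≈-0.791268

0 -1 -2.250 0.000
1 -1 -1.234 -0.563
2 -1 -1.156 -0.646
3 -1 -1.176 -0.677
4 -1 -1.204 -0.700
5 -1 -1.232 -0.721
6 -1 -1.257 -0.740
7 -1 -1.281 -0.759
8 -1 -1.304 -0.776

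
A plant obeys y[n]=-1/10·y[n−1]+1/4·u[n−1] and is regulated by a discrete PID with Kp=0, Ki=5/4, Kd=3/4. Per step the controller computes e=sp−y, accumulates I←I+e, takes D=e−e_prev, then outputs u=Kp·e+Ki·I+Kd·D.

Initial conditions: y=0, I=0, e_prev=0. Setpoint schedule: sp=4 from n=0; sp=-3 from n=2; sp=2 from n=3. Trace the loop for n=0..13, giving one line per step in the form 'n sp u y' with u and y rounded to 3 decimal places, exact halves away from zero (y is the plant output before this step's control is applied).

(exact arithmetic carried between steps; '≈' marks a value shown rounded to 6 d.p. or computed from one; I and e_prev carry over from the previous line; the table rounds u and y to 3 d.p., halves away from zero)
n=0: y=0, sp=4, e=sp−y=4; I=4, D=e−e_prev=4; u=0·4+5/4·4+3/4·4=8; next y=-1/10·0+1/4·8=2
n=1: y=2, sp=4, e=sp−y=2; I=6, D=e−e_prev=-2; u=0·2+5/4·6+3/4·(-2)=6; next y=-1/10·2+1/4·6=1.3
n=2: y=1.3, sp=-3, e=sp−y=-4.3; I=1.7, D=e−e_prev=-6.3; u=0·(-4.3)+5/4·1.7+3/4·(-6.3)=-2.6; next y=-1/10·1.3+1/4·(-2.6)=-0.78
n=3: y=-0.78, sp=2, e=sp−y=2.78; I=4.48, D=e−e_prev=7.08; u=0·2.78+5/4·4.48+3/4·7.08=10.91; next y=-1/10·(-0.78)+1/4·10.91=2.8055
n=4: y=2.8055, sp=2, e=sp−y=-0.8055; I=3.6745, D=e−e_prev=-3.5855; u=0·(-0.8055)+5/4·3.6745+3/4·(-3.5855)=1.904; next y=-1/10·2.8055+1/4·1.904=0.19545
n=5: y=0.19545, sp=2, e=sp−y=1.80455; I=5.47905, D=e−e_prev=2.61005; u=0·1.80455+5/4·5.47905+3/4·2.61005=8.80635; next y=-1/10·0.19545+1/4·8.80635≈2.182043
n=6: y≈2.182043, sp=2, e=sp−y≈-0.182043; I≈5.297008, D=e−e_prev≈-1.986593; u=0·(-0.182043)+5/4·5.297008+3/4·(-1.986593)≈5.131315; next y=-1/10·2.182043+1/4·5.131315≈1.064625
n=7: y≈1.064625, sp=2, e=sp−y≈0.935376; I≈6.232383, D=e−e_prev≈1.117418; u=0·0.935376+5/4·6.232383+3/4·1.117418≈8.628542; next y=-1/10·1.064625+1/4·8.628542≈2.050673
n=8: y≈2.050673, sp=2, e=sp−y≈-0.050673; I≈6.181710, D=e−e_prev≈-0.986049; u=0·(-0.050673)+5/4·6.181710+3/4·(-0.986049)≈6.987601; next y=-1/10·2.050673+1/4·6.987601≈1.541833
n=9: y≈1.541833, sp=2, e=sp−y≈0.458167; I≈6.639877, D=e−e_prev≈0.508840; u=0·0.458167+5/4·6.639877+3/4·0.508840≈8.681476; next y=-1/10·1.541833+1/4·8.681476≈2.016186
n=10: y≈2.016186, sp=2, e=sp−y≈-0.016186; I≈6.623691, D=e−e_prev≈-0.474353; u=0·(-0.016186)+5/4·6.623691+3/4·(-0.474353)≈7.923849; next y=-1/10·2.016186+1/4·7.923849≈1.779344
n=11: y≈1.779344, sp=2, e=sp−y≈0.220656; I≈6.844347, D=e−e_prev≈0.236842; u=0·0.220656+5/4·6.844347+3/4·0.236842≈8.733066; next y=-1/10·1.779344+1/4·8.733066≈2.005332
n=12: y≈2.005332, sp=2, e=sp−y≈-0.005332; I≈6.839015, D=e−e_prev≈-0.225988; u=0·(-0.005332)+5/4·6.839015+3/4·(-0.225988)≈8.379278; next y=-1/10·2.005332+1/4·8.379278≈1.894286
n=13: y≈1.894286, sp=2, e=sp−y≈0.105714; I≈6.944729, D=e−e_prev≈0.111046; u=0·0.105714+5/4·6.944729+3/4·0.111046≈8.764196; next y=-1/10·1.894286+1/4·8.764196≈2.001620

0 4 8.000 0.000
1 4 6.000 2.000
2 -3 -2.600 1.300
3 2 10.910 -0.780
4 2 1.904 2.806
5 2 8.806 0.195
6 2 5.131 2.182
7 2 8.629 1.065
8 2 6.988 2.051
9 2 8.681 1.542
10 2 7.924 2.016
11 2 8.733 1.779
12 2 8.379 2.005
13 2 8.764 1.894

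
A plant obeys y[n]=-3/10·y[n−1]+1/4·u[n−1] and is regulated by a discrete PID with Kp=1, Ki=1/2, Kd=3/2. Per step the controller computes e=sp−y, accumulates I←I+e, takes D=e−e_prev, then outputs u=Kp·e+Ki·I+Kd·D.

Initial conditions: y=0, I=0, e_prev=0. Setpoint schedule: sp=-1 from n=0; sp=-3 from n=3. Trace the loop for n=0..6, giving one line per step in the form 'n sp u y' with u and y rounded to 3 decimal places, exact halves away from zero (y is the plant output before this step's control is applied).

(exact arithmetic carried between steps; '≈' marks a value shown rounded to 6 d.p. or computed from one; I and e_prev carry over from the previous line; the table rounds u and y to 3 d.p., halves away from zero)
n=0: y=0, sp=-1, e=sp−y=-1; I=-1, D=e−e_prev=-1; u=1·(-1)+1/2·(-1)+3/2·(-1)=-3; next y=-3/10·0+1/4·(-3)=-0.75
n=1: y=-0.75, sp=-1, e=sp−y=-0.25; I=-1.25, D=e−e_prev=0.75; u=1·(-0.25)+1/2·(-1.25)+3/2·0.75=0.25; next y=-3/10·(-0.75)+1/4·0.25=0.2875
n=2: y=0.2875, sp=-1, e=sp−y=-1.2875; I=-2.5375, D=e−e_prev=-1.0375; u=1·(-1.2875)+1/2·(-2.5375)+3/2·(-1.0375)=-4.1125; next y=-3/10·0.2875+1/4·(-4.1125)=-1.114375
n=3: y=-1.114375, sp=-3, e=sp−y=-1.885625; I=-4.423125, D=e−e_prev=-0.598125; u=1·(-1.885625)+1/2·(-4.423125)+3/2·(-0.598125)=-4.994375; next y=-3/10·(-1.114375)+1/4·(-4.994375)≈-0.914281
n=4: y≈-0.914281, sp=-3, e=sp−y≈-2.085719; I≈-6.508844, D=e−e_prev≈-0.200094; u=1·(-2.085719)+1/2·(-6.508844)+3/2·(-0.200094)≈-5.640281; next y=-3/10·(-0.914281)+1/4·(-5.640281)≈-1.135786
n=5: y≈-1.135786, sp=-3, e=sp−y≈-1.864214; I≈-8.373058, D=e−e_prev≈0.221505; u=1·(-1.864214)+1/2·(-8.373058)+3/2·0.221505≈-5.718486; next y=-3/10·(-1.135786)+1/4·(-5.718486)≈-1.088886
n=6: y≈-1.088886, sp=-3, e=sp−y≈-1.911114; I≈-10.284172, D=e−e_prev≈-0.046900; u=1·(-1.911114)+1/2·(-10.284172)+3/2·(-0.046900)≈-7.123551; next y=-3/10·(-1.088886)+1/4·(-7.123551)≈-1.454222

0 -1 -3.000 0.000
1 -1 0.250 -0.750
2 -1 -4.113 0.288
3 -3 -4.994 -1.114
4 -3 -5.640 -0.914
5 -3 -5.718 -1.136
6 -3 -7.124 -1.089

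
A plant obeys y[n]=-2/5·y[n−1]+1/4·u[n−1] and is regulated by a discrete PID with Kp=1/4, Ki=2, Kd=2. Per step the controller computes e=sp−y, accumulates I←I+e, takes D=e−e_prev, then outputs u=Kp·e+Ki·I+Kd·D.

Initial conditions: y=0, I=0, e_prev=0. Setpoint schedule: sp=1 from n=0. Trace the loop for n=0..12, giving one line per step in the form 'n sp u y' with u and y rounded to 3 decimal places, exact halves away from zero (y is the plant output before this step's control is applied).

0 1 4.250 0.000
1 1 -0.266 1.063
2 1 8.338 -0.491
3 1 -3.570 2.281
4 1 16.779 -1.805
5 1 -14.351 4.917
6 1 35.761 -5.554
7 1 -43.117 11.162
8 1 82.218 -15.244
9 1 -116.165 26.652
10 1 198.329 -39.702
11 1 -299.928 65.463
12 1 489.655 -101.167

(exact arithmetic carried between steps; '≈' marks a value shown rounded to 6 d.p. or computed from one; I and e_prev carry over from the previous line; the table rounds u and y to 3 d.p., halves away from zero)
n=0: y=0, sp=1, e=sp−y=1; I=1, D=e−e_prev=1; u=1/4·1+2·1+2·1=4.25; next y=-2/5·0+1/4·4.25=1.0625
n=1: y=1.0625, sp=1, e=sp−y=-0.0625; I=0.9375, D=e−e_prev=-1.0625; u=1/4·(-0.0625)+2·0.9375+2·(-1.0625)=-0.265625; next y=-2/5·1.0625+1/4·(-0.265625)≈-0.491406
n=2: y≈-0.491406, sp=1, e=sp−y≈1.491406; I≈2.428906, D=e−e_prev≈1.553906; u=1/4·1.491406+2·2.428906+2·1.553906≈8.338477; next y=-2/5·(-0.491406)+1/4·8.338477≈2.281182
n=3: y≈2.281182, sp=1, e=sp−y≈-1.281182; I≈1.147725, D=e−e_prev≈-2.772588; u=1/4·(-1.281182)+2·1.147725+2·(-2.772588)≈-3.570022; next y=-2/5·2.281182+1/4·(-3.570022)≈-1.804978
n=4: y≈-1.804978, sp=1, e=sp−y≈2.804978; I≈3.952703, D=e−e_prev≈4.086160; u=1/4·2.804978+2·3.952703+2·4.086160≈16.778970; next y=-2/5·(-1.804978)+1/4·16.778970≈4.916734
n=5: y≈4.916734, sp=1, e=sp−y≈-3.916734; I≈0.035969, D=e−e_prev≈-6.721712; u=1/4·(-3.916734)+2·0.035969+2·(-6.721712)≈-14.350669; next y=-2/5·4.916734+1/4·(-14.350669)≈-5.554361
n=6: y≈-5.554361, sp=1, e=sp−y≈6.554361; I≈6.590330, D=e−e_prev≈10.471094; u=1/4·6.554361+2·6.590330+2·10.471094≈35.761438; next y=-2/5·(-5.554361)+1/4·35.761438≈11.162104
n=7: y≈11.162104, sp=1, e=sp−y≈-10.162104; I≈-3.571774, D=e−e_prev≈-16.716465; u=1/4·(-10.162104)+2·(-3.571774)+2·(-16.716465)≈-43.117003; next y=-2/5·11.162104+1/4·(-43.117003)≈-15.244092
n=8: y≈-15.244092, sp=1, e=sp−y≈16.244092; I≈12.672318, D=e−e_prev≈26.406196; u=1/4·16.244092+2·12.672318+2·26.406196≈82.218052; next y=-2/5·(-15.244092)+1/4·82.218052≈26.652150
n=9: y≈26.652150, sp=1, e=sp−y≈-25.652150; I≈-12.979832, D=e−e_prev≈-41.896242; u=1/4·(-25.652150)+2·(-12.979832)+2·(-41.896242)≈-116.165186; next y=-2/5·26.652150+1/4·(-116.165186)≈-39.702156
n=10: y≈-39.702156, sp=1, e=sp−y≈40.702156; I≈27.722325, D=e−e_prev≈66.354306; u=1/4·40.702156+2·27.722325+2·66.354306≈198.328801; next y=-2/5·(-39.702156)+1/4·198.328801≈65.463063
n=11: y≈65.463063, sp=1, e=sp−y≈-64.463063; I≈-36.740738, D=e−e_prev≈-105.165219; u=1/4·(-64.463063)+2·(-36.740738)+2·(-105.165219)≈-299.927681; next y=-2/5·65.463063+1/4·(-299.927681)≈-101.167145
n=12: y≈-101.167145, sp=1, e=sp−y≈102.167145; I≈65.426407, D=e−e_prev≈166.630208; u=1/4·102.167145+2·65.426407+2·166.630208≈489.655017; next y=-2/5·(-101.167145)+1/4·489.655017≈162.880612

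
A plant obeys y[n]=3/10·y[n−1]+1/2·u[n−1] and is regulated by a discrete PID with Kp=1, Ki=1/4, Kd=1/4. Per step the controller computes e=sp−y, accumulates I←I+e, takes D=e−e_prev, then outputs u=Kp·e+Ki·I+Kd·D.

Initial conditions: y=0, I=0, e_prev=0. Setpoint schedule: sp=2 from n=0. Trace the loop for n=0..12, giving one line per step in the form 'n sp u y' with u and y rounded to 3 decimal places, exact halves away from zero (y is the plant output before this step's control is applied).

0 2 3.000 0.000
1 2 0.750 1.500
2 2 2.263 0.825
3 2 1.557 1.379
4 2 2.131 1.192
5 2 1.940 1.423
6 2 2.181 1.397
7 2 2.156 1.510
8 2 2.275 1.531
9 2 2.299 1.597
10 2 2.368 1.628
11 2 2.403 1.673
12 2 2.450 1.703

(exact arithmetic carried between steps; '≈' marks a value shown rounded to 6 d.p. or computed from one; I and e_prev carry over from the previous line; the table rounds u and y to 3 d.p., halves away from zero)
n=0: y=0, sp=2, e=sp−y=2; I=2, D=e−e_prev=2; u=1·2+1/4·2+1/4·2=3; next y=3/10·0+1/2·3=1.5
n=1: y=1.5, sp=2, e=sp−y=0.5; I=2.5, D=e−e_prev=-1.5; u=1·0.5+1/4·2.5+1/4·(-1.5)=0.75; next y=3/10·1.5+1/2·0.75=0.825
n=2: y=0.825, sp=2, e=sp−y=1.175; I=3.675, D=e−e_prev=0.675; u=1·1.175+1/4·3.675+1/4·0.675=2.2625; next y=3/10·0.825+1/2·2.2625=1.37875
n=3: y=1.37875, sp=2, e=sp−y=0.62125; I=4.29625, D=e−e_prev=-0.55375; u=1·0.62125+1/4·4.29625+1/4·(-0.55375)=1.556875; next y=3/10·1.37875+1/2·1.556875≈1.192063
n=4: y≈1.192063, sp=2, e=sp−y≈0.807938; I≈5.104188, D=e−e_prev≈0.186688; u=1·0.807938+1/4·5.104188+1/4·0.186688≈2.130656; next y=3/10·1.192063+1/2·2.130656≈1.422947
n=5: y≈1.422947, sp=2, e=sp−y≈0.577053; I≈5.681241, D=e−e_prev≈-0.230884; u=1·0.577053+1/4·5.681241+1/4·(-0.230884)≈1.939642; next y=3/10·1.422947+1/2·1.939642≈1.396705
n=6: y≈1.396705, sp=2, e=sp−y≈0.603295; I≈6.284535, D=e−e_prev≈0.026242; u=1·0.603295+1/4·6.284535+1/4·0.026242≈2.180989; next y=3/10·1.396705+1/2·2.180989≈1.509506
n=7: y≈1.509506, sp=2, e=sp−y≈0.490494; I≈6.775029, D=e−e_prev≈-0.112801; u=1·0.490494+1/4·6.775029+1/4·(-0.112801)≈2.156051; next y=3/10·1.509506+1/2·2.156051≈1.530877
n=8: y≈1.530877, sp=2, e=sp−y≈0.469123; I≈7.244152, D=e−e_prev≈-0.021371; u=1·0.469123+1/4·7.244152+1/4·(-0.021371)≈2.274818; next y=3/10·1.530877+1/2·2.274818≈1.596672
n=9: y≈1.596672, sp=2, e=sp−y≈0.403328; I≈7.647480, D=e−e_prev≈-0.065795; u=1·0.403328+1/4·7.647480+1/4·(-0.065795)≈2.298749; next y=3/10·1.596672+1/2·2.298749≈1.628376
n=10: y≈1.628376, sp=2, e=sp−y≈0.371624; I≈8.019104, D=e−e_prev≈-0.031704; u=1·0.371624+1/4·8.019104+1/4·(-0.031704)≈2.368474; next y=3/10·1.628376+1/2·2.368474≈1.672750
n=11: y≈1.672750, sp=2, e=sp−y≈0.327250; I≈8.346354, D=e−e_prev≈-0.044374; u=1·0.327250+1/4·8.346354+1/4·(-0.044374)≈2.402745; next y=3/10·1.672750+1/2·2.402745≈1.703198
n=12: y≈1.703198, sp=2, e=sp−y≈0.296802; I≈8.643156, D=e−e_prev≈-0.030448; u=1·0.296802+1/4·8.643156+1/4·(-0.030448)≈2.449979; next y=3/10·1.703198+1/2·2.449979≈1.735949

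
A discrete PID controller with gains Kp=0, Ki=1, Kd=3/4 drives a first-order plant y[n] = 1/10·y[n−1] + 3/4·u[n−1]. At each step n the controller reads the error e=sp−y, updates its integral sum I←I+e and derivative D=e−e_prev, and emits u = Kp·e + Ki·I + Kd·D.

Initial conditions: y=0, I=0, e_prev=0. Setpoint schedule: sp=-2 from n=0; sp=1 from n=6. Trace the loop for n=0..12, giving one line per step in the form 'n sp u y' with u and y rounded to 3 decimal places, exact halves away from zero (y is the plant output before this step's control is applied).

(exact arithmetic carried between steps; '≈' marks a value shown rounded to 6 d.p. or computed from one; I and e_prev carry over from the previous line; the table rounds u and y to 3 d.p., halves away from zero)
n=0: y=0, sp=-2, e=sp−y=-2; I=-2, D=e−e_prev=-2; u=0·(-2)+1·(-2)+3/4·(-2)=-3.5; next y=1/10·0+3/4·(-3.5)=-2.625
n=1: y=-2.625, sp=-2, e=sp−y=0.625; I=-1.375, D=e−e_prev=2.625; u=0·0.625+1·(-1.375)+3/4·2.625=0.59375; next y=1/10·(-2.625)+3/4·0.59375≈0.182813
n=2: y≈0.182813, sp=-2, e=sp−y≈-2.182813; I≈-3.557813, D=e−e_prev≈-2.807813; u=0·(-2.182813)+1·(-3.557813)+3/4·(-2.807813)≈-5.663672; next y=1/10·0.182813+3/4·(-5.663672)≈-4.229473
n=3: y≈-4.229473, sp=-2, e=sp−y≈2.229473; I≈-1.328340, D=e−e_prev≈4.412285; u=0·2.229473+1·(-1.328340)+3/4·4.412285≈1.980874; next y=1/10·(-4.229473)+3/4·1.980874≈1.062708
n=4: y≈1.062708, sp=-2, e=sp−y≈-3.062708; I≈-4.391048, D=e−e_prev≈-5.292181; u=0·(-3.062708)+1·(-4.391048)+3/4·(-5.292181)≈-8.360184; next y=1/10·1.062708+3/4·(-8.360184)≈-6.163867
n=5: y≈-6.163867, sp=-2, e=sp−y≈4.163867; I≈-0.227181, D=e−e_prev≈7.226575; u=0·4.163867+1·(-0.227181)+3/4·7.226575≈5.192750; next y=1/10·(-6.163867)+3/4·5.192750≈3.278176
n=6: y≈3.278176, sp=1, e=sp−y≈-2.278176; I≈-2.505357, D=e−e_prev≈-6.442043; u=0·(-2.278176)+1·(-2.505357)+3/4·(-6.442043)≈-7.336889; next y=1/10·3.278176+3/4·(-7.336889)≈-5.174849
n=7: y≈-5.174849, sp=1, e=sp−y≈6.174849; I≈3.669492, D=e−e_prev≈8.453026; u=0·6.174849+1·3.669492+3/4·8.453026≈10.009261; next y=1/10·(-5.174849)+3/4·10.009261≈6.989461
n=8: y≈6.989461, sp=1, e=sp−y≈-5.989461; I≈-2.319969, D=e−e_prev≈-12.164311; u=0·(-5.989461)+1·(-2.319969)+3/4·(-12.164311)≈-11.443202; next y=1/10·6.989461+3/4·(-11.443202)≈-7.883455
n=9: y≈-7.883455, sp=1, e=sp−y≈8.883455; I≈6.563486, D=e−e_prev≈14.872916; u=0·8.883455+1·6.563486+3/4·14.872916≈17.718174; next y=1/10·(-7.883455)+3/4·17.718174≈12.500285
n=10: y≈12.500285, sp=1, e=sp−y≈-11.500285; I≈-4.936798, D=e−e_prev≈-20.383740; u=0·(-11.500285)+1·(-4.936798)+3/4·(-20.383740)≈-20.224603; next y=1/10·12.500285+3/4·(-20.224603)≈-13.918424
n=11: y≈-13.918424, sp=1, e=sp−y≈14.918424; I≈9.981626, D=e−e_prev≈26.418709; u=0·14.918424+1·9.981626+3/4·26.418709≈29.795657; next y=1/10·(-13.918424)+3/4·29.795657≈20.954901
n=12: y≈20.954901, sp=1, e=sp−y≈-19.954901; I≈-9.973275, D=e−e_prev≈-34.873325; u=0·(-19.954901)+1·(-9.973275)+3/4·(-34.873325)≈-36.128268; next y=1/10·20.954901+3/4·(-36.128268)≈-25.000711

0 -2 -3.500 0.000
1 -2 0.594 -2.625
2 -2 -5.664 0.183
3 -2 1.981 -4.229
4 -2 -8.360 1.063
5 -2 5.193 -6.164
6 1 -7.337 3.278
7 1 10.009 -5.175
8 1 -11.443 6.989
9 1 17.718 -7.883
10 1 -20.225 12.500
11 1 29.796 -13.918
12 1 -36.128 20.955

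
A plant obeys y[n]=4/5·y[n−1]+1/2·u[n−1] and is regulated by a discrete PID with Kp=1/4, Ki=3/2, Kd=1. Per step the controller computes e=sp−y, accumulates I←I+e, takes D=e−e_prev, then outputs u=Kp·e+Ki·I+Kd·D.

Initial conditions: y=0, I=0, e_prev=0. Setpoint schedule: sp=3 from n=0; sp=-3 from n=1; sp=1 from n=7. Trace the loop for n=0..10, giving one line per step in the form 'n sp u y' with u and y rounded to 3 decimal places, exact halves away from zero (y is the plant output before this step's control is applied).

0 3 8.250 0.000
1 -3 -18.094 4.125
2 -3 8.491 -5.747
3 -3 -12.097 -0.352
4 -3 5.766 -6.330
5 -3 -6.627 -2.181
6 -3 4.206 -5.058
7 1 6.851 -1.944
8 1 -0.108 1.871
9 1 3.578 1.442
10 1 -1.640 2.943

(exact arithmetic carried between steps; '≈' marks a value shown rounded to 6 d.p. or computed from one; I and e_prev carry over from the previous line; the table rounds u and y to 3 d.p., halves away from zero)
n=0: y=0, sp=3, e=sp−y=3; I=3, D=e−e_prev=3; u=1/4·3+3/2·3+1·3=8.25; next y=4/5·0+1/2·8.25=4.125
n=1: y=4.125, sp=-3, e=sp−y=-7.125; I=-4.125, D=e−e_prev=-10.125; u=1/4·(-7.125)+3/2·(-4.125)+1·(-10.125)=-18.09375; next y=4/5·4.125+1/2·(-18.09375)=-5.746875
n=2: y=-5.746875, sp=-3, e=sp−y=2.746875; I=-1.378125, D=e−e_prev=9.871875; u=1/4·2.746875+3/2·(-1.378125)+1·9.871875≈8.491406; next y=4/5·(-5.746875)+1/2·8.491406≈-0.351797
n=3: y≈-0.351797, sp=-3, e=sp−y≈-2.648203; I≈-4.026328, D=e−e_prev≈-5.395078; u=1/4·(-2.648203)+3/2·(-4.026328)+1·(-5.395078)≈-12.096621; next y=4/5·(-0.351797)+1/2·(-12.096621)≈-6.329748
n=4: y≈-6.329748, sp=-3, e=sp−y≈3.329748; I≈-0.696580, D=e−e_prev≈5.977951; u=1/4·3.329748+3/2·(-0.696580)+1·5.977951≈5.765518; next y=4/5·(-6.329748)+1/2·5.765518≈-2.181039
n=5: y≈-2.181039, sp=-3, e=sp−y≈-0.818961; I≈-1.515541, D=e−e_prev≈-4.148709; u=1/4·(-0.818961)+3/2·(-1.515541)+1·(-4.148709)≈-6.626760; next y=4/5·(-2.181039)+1/2·(-6.626760)≈-5.058211
n=6: y≈-5.058211, sp=-3, e=sp−y≈2.058211; I≈0.542671, D=e−e_prev≈2.877172; u=1/4·2.058211+3/2·0.542671+1·2.877172≈4.205731; next y=4/5·(-5.058211)+1/2·4.205731≈-1.943704
n=7: y≈-1.943704, sp=1, e=sp−y≈2.943704; I≈3.486374, D=e−e_prev≈0.885492; u=1/4·2.943704+3/2·3.486374+1·0.885492≈6.850980; next y=4/5·(-1.943704)+1/2·6.850980≈1.870527
n=8: y≈1.870527, sp=1, e=sp−y≈-0.870527; I≈2.615847, D=e−e_prev≈-3.814231; u=1/4·(-0.870527)+3/2·2.615847+1·(-3.814231)≈-0.108091; next y=4/5·1.870527+1/2·(-0.108091)≈1.442376
n=9: y≈1.442376, sp=1, e=sp−y≈-0.442376; I≈2.173471, D=e−e_prev≈0.428151; u=1/4·(-0.442376)+3/2·2.173471+1·0.428151≈3.577764; next y=4/5·1.442376+1/2·3.577764≈2.942783
n=10: y≈2.942783, sp=1, e=sp−y≈-1.942783; I≈0.230689, D=e−e_prev≈-1.500407; u=1/4·(-1.942783)+3/2·0.230689+1·(-1.500407)≈-1.640070; next y=4/5·2.942783+1/2·(-1.640070)≈1.534191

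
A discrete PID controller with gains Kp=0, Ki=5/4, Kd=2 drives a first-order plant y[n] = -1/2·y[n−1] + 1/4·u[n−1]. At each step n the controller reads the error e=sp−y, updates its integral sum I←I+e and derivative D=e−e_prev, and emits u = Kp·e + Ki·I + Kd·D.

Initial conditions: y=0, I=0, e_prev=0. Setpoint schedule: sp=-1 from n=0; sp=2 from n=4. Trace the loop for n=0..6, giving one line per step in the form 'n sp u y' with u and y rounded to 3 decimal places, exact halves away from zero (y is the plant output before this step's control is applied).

(exact arithmetic carried between steps; '≈' marks a value shown rounded to 6 d.p. or computed from one; I and e_prev carry over from the previous line; the table rounds u and y to 3 d.p., halves away from zero)
n=0: y=0, sp=-1, e=sp−y=-1; I=-1, D=e−e_prev=-1; u=0·(-1)+5/4·(-1)+2·(-1)=-3.25; next y=-1/2·0+1/4·(-3.25)=-0.8125
n=1: y=-0.8125, sp=-1, e=sp−y=-0.1875; I=-1.1875, D=e−e_prev=0.8125; u=0·(-0.1875)+5/4·(-1.1875)+2·0.8125=0.140625; next y=-1/2·(-0.8125)+1/4·0.140625≈0.441406
n=2: y≈0.441406, sp=-1, e=sp−y≈-1.441406; I≈-2.628906, D=e−e_prev≈-1.253906; u=0·(-1.441406)+5/4·(-2.628906)+2·(-1.253906)≈-5.793945; next y=-1/2·0.441406+1/4·(-5.793945)≈-1.669189
n=3: y≈-1.669189, sp=-1, e=sp−y≈0.669189; I≈-1.959717, D=e−e_prev≈2.110596; u=0·0.669189+5/4·(-1.959717)+2·2.110596≈1.771545; next y=-1/2·(-1.669189)+1/4·1.771545≈1.277481
n=4: y≈1.277481, sp=2, e=sp−y≈0.722519; I≈-1.237198, D=e−e_prev≈0.053329; u=0·0.722519+5/4·(-1.237198)+2·0.053329≈-1.439838; next y=-1/2·1.277481+1/4·(-1.439838)≈-0.998700
n=5: y≈-0.998700, sp=2, e=sp−y≈2.998700; I≈1.761502, D=e−e_prev≈2.276181; u=0·2.998700+5/4·1.761502+2·2.276181≈6.754240; next y=-1/2·(-0.998700)+1/4·6.754240≈2.187910
n=6: y≈2.187910, sp=2, e=sp−y≈-0.187910; I≈1.573592, D=e−e_prev≈-3.186610; u=0·(-0.187910)+5/4·1.573592+2·(-3.186610)≈-4.406230; next y=-1/2·2.187910+1/4·(-4.406230)≈-2.195513

0 -1 -3.250 0.000
1 -1 0.141 -0.813
2 -1 -5.794 0.441
3 -1 1.772 -1.669
4 2 -1.440 1.277
5 2 6.754 -0.999
6 2 -4.406 2.188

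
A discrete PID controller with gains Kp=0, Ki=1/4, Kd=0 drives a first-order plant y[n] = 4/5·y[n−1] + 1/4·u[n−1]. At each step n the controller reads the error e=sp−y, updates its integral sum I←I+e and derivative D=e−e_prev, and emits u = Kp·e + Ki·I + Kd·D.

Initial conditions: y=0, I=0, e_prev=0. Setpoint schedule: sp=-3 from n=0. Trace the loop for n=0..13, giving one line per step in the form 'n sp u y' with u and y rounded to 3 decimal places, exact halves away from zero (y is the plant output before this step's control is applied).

(exact arithmetic carried between steps; '≈' marks a value shown rounded to 6 d.p. or computed from one; I and e_prev carry over from the previous line; the table rounds u and y to 3 d.p., halves away from zero)
n=0: y=0, sp=-3, e=sp−y=-3; I=-3, D=e−e_prev=-3; u=0·(-3)+1/4·(-3)+0·(-3)=-0.75; next y=4/5·0+1/4·(-0.75)=-0.1875
n=1: y=-0.1875, sp=-3, e=sp−y=-2.8125; I=-5.8125, D=e−e_prev=0.1875; u=0·(-2.8125)+1/4·(-5.8125)+0·0.1875=-1.453125; next y=4/5·(-0.1875)+1/4·(-1.453125)≈-0.513281
n=2: y≈-0.513281, sp=-3, e=sp−y≈-2.486719; I≈-8.299219, D=e−e_prev≈0.325781; u=0·(-2.486719)+1/4·(-8.299219)+0·0.325781≈-2.074805; next y=4/5·(-0.513281)+1/4·(-2.074805)≈-0.929326
n=3: y≈-0.929326, sp=-3, e=sp−y≈-2.070674; I≈-10.369893, D=e−e_prev≈0.416045; u=0·(-2.070674)+1/4·(-10.369893)+0·0.416045≈-2.592473; next y=4/5·(-0.929326)+1/4·(-2.592473)≈-1.391579
n=4: y≈-1.391579, sp=-3, e=sp−y≈-1.608421; I≈-11.978313, D=e−e_prev≈0.462253; u=0·(-1.608421)+1/4·(-11.978313)+0·0.462253≈-2.994578; next y=4/5·(-1.391579)+1/4·(-2.994578)≈-1.861908
n=5: y≈-1.861908, sp=-3, e=sp−y≈-1.138092; I≈-13.116405, D=e−e_prev≈0.470329; u=0·(-1.138092)+1/4·(-13.116405)+0·0.470329≈-3.279101; next y=4/5·(-1.861908)+1/4·(-3.279101)≈-2.309302
n=6: y≈-2.309302, sp=-3, e=sp−y≈-0.690698; I≈-13.807104, D=e−e_prev≈0.447394; u=0·(-0.690698)+1/4·(-13.807104)+0·0.447394≈-3.451776; next y=4/5·(-2.309302)+1/4·(-3.451776)≈-2.710385
n=7: y≈-2.710385, sp=-3, e=sp−y≈-0.289615; I≈-14.096718, D=e−e_prev≈0.401084; u=0·(-0.289615)+1/4·(-14.096718)+0·0.401084≈-3.524180; next y=4/5·(-2.710385)+1/4·(-3.524180)≈-3.049353
n=8: y≈-3.049353, sp=-3, e=sp−y≈0.049353; I≈-14.047365, D=e−e_prev≈0.338968; u=0·0.049353+1/4·(-14.047365)+0·0.338968≈-3.511841; next y=4/5·(-3.049353)+1/4·(-3.511841)≈-3.317443
n=9: y≈-3.317443, sp=-3, e=sp−y≈0.317443; I≈-13.729922, D=e−e_prev≈0.268090; u=0·0.317443+1/4·(-13.729922)+0·0.268090≈-3.432481; next y=4/5·(-3.317443)+1/4·(-3.432481)≈-3.512074
n=10: y≈-3.512074, sp=-3, e=sp−y≈0.512074; I≈-13.217848, D=e−e_prev≈0.194632; u=0·0.512074+1/4·(-13.217848)+0·0.194632≈-3.304462; next y=4/5·(-3.512074)+1/4·(-3.304462)≈-3.635775
n=11: y≈-3.635775, sp=-3, e=sp−y≈0.635775; I≈-12.582073, D=e−e_prev≈0.123701; u=0·0.635775+1/4·(-12.582073)+0·0.123701≈-3.145518; next y=4/5·(-3.635775)+1/4·(-3.145518)≈-3.695000
n=12: y≈-3.695000, sp=-3, e=sp−y≈0.695000; I≈-11.887073, D=e−e_prev≈0.059225; u=0·0.695000+1/4·(-11.887073)+0·0.059225≈-2.971768; next y=4/5·(-3.695000)+1/4·(-2.971768)≈-3.698942
n=13: y≈-3.698942, sp=-3, e=sp−y≈0.698942; I≈-11.188132, D=e−e_prev≈0.003942; u=0·0.698942+1/4·(-11.188132)+0·0.003942≈-2.797033; next y=4/5·(-3.698942)+1/4·(-2.797033)≈-3.658412

0 -3 -0.750 0.000
1 -3 -1.453 -0.188
2 -3 -2.075 -0.513
3 -3 -2.592 -0.929
4 -3 -2.995 -1.392
5 -3 -3.279 -1.862
6 -3 -3.452 -2.309
7 -3 -3.524 -2.710
8 -3 -3.512 -3.049
9 -3 -3.432 -3.317
10 -3 -3.304 -3.512
11 -3 -3.146 -3.636
12 -3 -2.972 -3.695
13 -3 -2.797 -3.699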